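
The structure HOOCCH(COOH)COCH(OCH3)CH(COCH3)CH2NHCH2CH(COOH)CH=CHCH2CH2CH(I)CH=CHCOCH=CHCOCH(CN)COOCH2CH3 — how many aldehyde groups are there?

0

Taking each segment in turn:
  HOOC: –COOH: carbonyl C bonded to –OH and C → carboxylic acid (the –OH is not a separate alcohol).
  CH(COOH): pendant –COOH: carbonyl C bonded to C and –OH → carboxylic acid.
  CO: –C(=O)– with carbon on both sides → ketone.
  CH(OCH3): pendant –OCH3: C–O–C with sp³ C, no adjacent C=O → ether.
  CH(COCH3): pendant –COCH3: carbonyl C bonded to two carbons → ketone.
  CH2NHCH2: C–N–C with sp³ carbons and no adjacent C=O → amine (secondary).
  CH(COOH): pendant –COOH: carbonyl C bonded to C and –OH → carboxylic acid.
  CH=CH: C=C double bond → alkene.
  CH(I): halogen on an sp³ carbon → alkyl halide.
  CH=CH: C=C double bond → alkene.
  CO: –C(=O)– with carbon on both sides → ketone.
  CH=CH: C=C double bond → alkene.
  CO: –C(=O)– with carbon on both sides → ketone.
  CH(CN): pendant –C≡N: nitrile.
  COOCH2CH3: –C(=O)OCH2CH3: carbonyl C bonded to C and to –OEt → ester.
No segment is a aldehyde: HOOC is carboxylic acid, not aldehyde; CH(COOH) is carboxylic acid, not aldehyde; CO is ketone, not aldehyde. → 0.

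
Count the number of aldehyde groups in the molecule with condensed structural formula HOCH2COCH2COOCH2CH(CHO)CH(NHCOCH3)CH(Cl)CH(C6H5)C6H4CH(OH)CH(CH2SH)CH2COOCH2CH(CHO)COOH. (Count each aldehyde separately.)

2

HO– on an sp³ carbon → alcohol.
–C(=O)– with carbon on both sides → ketone.
–C(=O)–O–C with C on the carbonyl side → ester.
pendant –CHO: carbonyl C bonded to C and H → aldehyde.
pendant –NHC(=O)CH3: N bonded to a carbonyl → amide (not amine).
halogen on an sp³ carbon → alkyl halide.
pendant –C6H5: benzene ring → arene.
para-disubstituted benzene ring → arene.
–OH on an sp³ carbon → alcohol (secondary).
pendant –CH2SH → thiol.
–C(=O)–O–C with C on the carbonyl side → ester.
pendant –CHO: carbonyl C bonded to C and H → aldehyde.
–COOH: carbonyl C bonded to –OH and C → carboxylic acid (the –OH is not a separate alcohol).
Aldehyde appears at: CH(CHO), CH(CHO) → 2.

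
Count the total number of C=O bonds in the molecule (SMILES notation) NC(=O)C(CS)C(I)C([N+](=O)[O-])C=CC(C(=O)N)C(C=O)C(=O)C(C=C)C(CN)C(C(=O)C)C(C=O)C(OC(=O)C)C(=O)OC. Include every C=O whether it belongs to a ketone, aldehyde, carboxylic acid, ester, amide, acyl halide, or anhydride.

H2NCO: amide, 1 C=O (running total 1).
CH(CONH2): amide, 1 C=O (running total 2).
CH(CHO): aldehyde, 1 C=O (running total 3).
CO: ketone, 1 C=O (running total 4).
CH(COCH3): ketone, 1 C=O (running total 5).
CH(CHO): aldehyde, 1 C=O (running total 6).
CH(OCOCH3): ester, 1 C=O (running total 7).
COOCH3: ester, 1 C=O (running total 8).

8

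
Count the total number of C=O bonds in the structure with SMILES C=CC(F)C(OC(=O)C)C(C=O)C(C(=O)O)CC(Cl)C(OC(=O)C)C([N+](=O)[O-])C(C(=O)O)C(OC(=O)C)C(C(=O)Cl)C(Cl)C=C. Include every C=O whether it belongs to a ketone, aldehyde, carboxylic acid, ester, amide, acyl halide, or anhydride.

CH(OCOCH3): ester, 1 C=O (running total 1).
CH(CHO): aldehyde, 1 C=O (running total 2).
CH(COOH): carboxylic acid, 1 C=O (running total 3).
CH(OCOCH3): ester, 1 C=O (running total 4).
CH(COOH): carboxylic acid, 1 C=O (running total 5).
CH(OCOCH3): ester, 1 C=O (running total 6).
CH(COCl): acyl halide, 1 C=O (running total 7).

7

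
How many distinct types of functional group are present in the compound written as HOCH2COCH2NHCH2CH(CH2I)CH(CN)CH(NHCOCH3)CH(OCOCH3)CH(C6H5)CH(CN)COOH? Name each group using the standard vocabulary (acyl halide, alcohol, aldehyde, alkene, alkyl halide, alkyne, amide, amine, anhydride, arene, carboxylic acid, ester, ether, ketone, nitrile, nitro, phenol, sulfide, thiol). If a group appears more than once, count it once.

HO– on an sp³ carbon → alcohol.
–C(=O)– with carbon on both sides → ketone.
C–N–C with sp³ carbons and no adjacent C=O → amine (secondary).
pendant –CH2X: halogen on sp³ carbon → alkyl halide.
pendant –C≡N: nitrile.
pendant –NHC(=O)CH3: N bonded to a carbonyl → amide (not amine).
pendant –OC(=O)CH3: an acyloxy group → ester.
pendant –C6H5: benzene ring → arene.
pendant –C≡N: nitrile.
–COOH: carbonyl C bonded to –OH and C → carboxylic acid (the –OH is not a separate alcohol).
Distinct types present: alcohol, alkyl halide, amide, amine, arene, carboxylic acid, ester, ketone, nitrile.

9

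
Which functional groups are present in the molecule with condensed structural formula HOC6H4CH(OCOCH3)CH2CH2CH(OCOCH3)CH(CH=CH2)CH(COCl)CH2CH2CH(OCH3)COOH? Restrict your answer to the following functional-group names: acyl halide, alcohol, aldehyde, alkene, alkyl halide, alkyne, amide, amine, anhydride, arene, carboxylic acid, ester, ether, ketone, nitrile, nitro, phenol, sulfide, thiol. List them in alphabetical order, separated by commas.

Reading the structure from left to right:
  HOC6H4: –OH attached directly to an aromatic ring → phenol (not alcohol); the ring itself is an arene.
  CH(OCOCH3): pendant –OC(=O)CH3: an acyloxy group → ester.
  CH(OCOCH3): pendant –OC(=O)CH3: an acyloxy group → ester.
  CH(CH=CH2): pendant –CH=CH2: C=C double bond → alkene.
  CH(COCl): pendant –C(=O)X: carbonyl C bonded to C and halogen → acyl halide.
  CH(OCH3): pendant –OCH3: C–O–C with sp³ C, no adjacent C=O → ether.
  COOH: –COOH: carbonyl C bonded to –OH and C → carboxylic acid (the –OH is not a separate alcohol).

acyl halide, alkene, arene, carboxylic acid, ester, ether, phenol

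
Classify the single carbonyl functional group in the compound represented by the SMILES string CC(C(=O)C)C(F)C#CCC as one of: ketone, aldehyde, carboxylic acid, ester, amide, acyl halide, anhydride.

ketone

The carbonyl is in the CH(COCH3) segment: pendant –COCH3: carbonyl C bonded to two carbons → ketone.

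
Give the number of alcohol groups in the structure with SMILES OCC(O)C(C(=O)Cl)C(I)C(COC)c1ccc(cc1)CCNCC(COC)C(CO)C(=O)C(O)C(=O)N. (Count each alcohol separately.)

Taking each segment in turn:
  HOCH2: HO– on an sp³ carbon → alcohol.
  CH(OH): –OH on an sp³ carbon → alcohol (secondary).
  CH(COCl): pendant –C(=O)X: carbonyl C bonded to C and halogen → acyl halide.
  CH(I): halogen on an sp³ carbon → alkyl halide.
  CH(CH2OCH3): pendant –CH2OCH3: C–O–C linkage → ether.
  C6H4: para-disubstituted benzene ring → arene.
  CH2NHCH2: C–N–C with sp³ carbons and no adjacent C=O → amine (secondary).
  CH(CH2OCH3): pendant –CH2OCH3: C–O–C linkage → ether.
  CH(CH2OH): pendant –CH2OH on an sp³ backbone C → alcohol.
  CO: –C(=O)– with carbon on both sides → ketone.
  CH(OH): –OH on an sp³ carbon → alcohol (secondary).
  CONH2: –C(=O)NH2: carbonyl C bonded to C and to N → amide (the N is not a separate amine).
Alcohol appears at: HOCH2, CH(OH), CH(CH2OH), CH(OH) → 4.

4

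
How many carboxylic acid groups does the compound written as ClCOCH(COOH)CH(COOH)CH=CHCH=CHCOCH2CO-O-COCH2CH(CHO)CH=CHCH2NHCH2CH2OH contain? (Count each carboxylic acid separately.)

Reading the structure from left to right:
  ClCO: –C(=O)Cl: carbonyl C bonded to C and to a halogen → acyl halide (not alkyl halide).
  CH(COOH): pendant –COOH: carbonyl C bonded to C and –OH → carboxylic acid.
  CH(COOH): pendant –COOH: carbonyl C bonded to C and –OH → carboxylic acid.
  CH=CH: C=C double bond → alkene.
  CH=CH: C=C double bond → alkene.
  CO: –C(=O)– with carbon on both sides → ketone.
  CH2CO-O-COCH2: two acyl groups sharing one oxygen, –C(=O)–O–C(=O)– → anhydride.
  CH(CHO): pendant –CHO: carbonyl C bonded to C and H → aldehyde.
  CH=CH: C=C double bond → alkene.
  CH2NHCH2: C–N–C with sp³ carbons and no adjacent C=O → amine (secondary).
  CH2OH: –OH on an sp³ carbon → alcohol.
Carboxylic acid appears at: CH(COOH), CH(COOH) → 2.

2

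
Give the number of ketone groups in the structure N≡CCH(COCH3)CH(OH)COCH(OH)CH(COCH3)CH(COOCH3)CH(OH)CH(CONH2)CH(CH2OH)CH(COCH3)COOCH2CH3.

4

N≡C–: carbon triple-bonded to nitrogen → nitrile.
pendant –COCH3: carbonyl C bonded to two carbons → ketone.
–OH on an sp³ carbon → alcohol (secondary).
–C(=O)– with carbon on both sides → ketone.
–OH on an sp³ carbon → alcohol (secondary).
pendant –COCH3: carbonyl C bonded to two carbons → ketone.
pendant –COOCH3: carbonyl C bonded to C and –OCH3 → ester.
–OH on an sp³ carbon → alcohol (secondary).
pendant –CONH2: carbonyl C bonded to C and N → amide.
pendant –CH2OH on an sp³ backbone C → alcohol.
pendant –COCH3: carbonyl C bonded to two carbons → ketone.
–C(=O)OCH2CH3: carbonyl C bonded to C and to –OEt → ester.
Ketone appears at: CH(COCH3), CO, CH(COCH3), CH(COCH3) → 4.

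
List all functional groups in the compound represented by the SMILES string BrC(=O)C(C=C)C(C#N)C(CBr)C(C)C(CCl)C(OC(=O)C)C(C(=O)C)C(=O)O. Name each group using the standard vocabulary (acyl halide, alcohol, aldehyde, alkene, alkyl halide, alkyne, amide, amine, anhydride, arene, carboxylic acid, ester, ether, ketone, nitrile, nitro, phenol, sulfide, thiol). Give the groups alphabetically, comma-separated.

acyl halide, alkene, alkyl halide, carboxylic acid, ester, ketone, nitrile

Working along the chain:
  BrCO: –C(=O)Br: carbonyl C bonded to C and to a halogen → acyl halide (not alkyl halide).
  CH(CH=CH2): pendant –CH=CH2: C=C double bond → alkene.
  CH(CN): pendant –C≡N: nitrile.
  CH(CH2Br): pendant –CH2X: halogen on sp³ carbon → alkyl halide.
  CH(CH2Cl): pendant –CH2X: halogen on sp³ carbon → alkyl halide.
  CH(OCOCH3): pendant –OC(=O)CH3: an acyloxy group → ester.
  CH(COCH3): pendant –COCH3: carbonyl C bonded to two carbons → ketone.
  COOH: –COOH: carbonyl C bonded to –OH and C → carboxylic acid (the –OH is not a separate alcohol).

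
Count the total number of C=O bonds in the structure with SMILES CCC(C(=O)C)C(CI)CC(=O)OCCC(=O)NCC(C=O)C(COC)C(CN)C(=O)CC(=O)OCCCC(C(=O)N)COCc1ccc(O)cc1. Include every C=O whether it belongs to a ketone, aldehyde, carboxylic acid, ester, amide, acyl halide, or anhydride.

7

CH(COCH3): ketone, 1 C=O (running total 1).
CH2COOCH2: ester, 1 C=O (running total 2).
CH2CONHCH2: amide, 1 C=O (running total 3).
CH(CHO): aldehyde, 1 C=O (running total 4).
CO: ketone, 1 C=O (running total 5).
CH2COOCH2: ester, 1 C=O (running total 6).
CH(CONH2): amide, 1 C=O (running total 7).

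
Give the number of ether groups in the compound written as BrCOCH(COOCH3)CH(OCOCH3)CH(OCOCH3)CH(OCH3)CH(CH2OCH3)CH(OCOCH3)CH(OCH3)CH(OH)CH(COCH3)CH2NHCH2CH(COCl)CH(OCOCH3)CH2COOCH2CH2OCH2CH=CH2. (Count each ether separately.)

4

Reading the structure from left to right:
  BrCO: –C(=O)Br: carbonyl C bonded to C and to a halogen → acyl halide (not alkyl halide).
  CH(COOCH3): pendant –COOCH3: carbonyl C bonded to C and –OCH3 → ester.
  CH(OCOCH3): pendant –OC(=O)CH3: an acyloxy group → ester.
  CH(OCOCH3): pendant –OC(=O)CH3: an acyloxy group → ester.
  CH(OCH3): pendant –OCH3: C–O–C with sp³ C, no adjacent C=O → ether.
  CH(CH2OCH3): pendant –CH2OCH3: C–O–C linkage → ether.
  CH(OCOCH3): pendant –OC(=O)CH3: an acyloxy group → ester.
  CH(OCH3): pendant –OCH3: C–O–C with sp³ C, no adjacent C=O → ether.
  CH(OH): –OH on an sp³ carbon → alcohol (secondary).
  CH(COCH3): pendant –COCH3: carbonyl C bonded to two carbons → ketone.
  CH2NHCH2: C–N–C with sp³ carbons and no adjacent C=O → amine (secondary).
  CH(COCl): pendant –C(=O)X: carbonyl C bonded to C and halogen → acyl halide.
  CH(OCOCH3): pendant –OC(=O)CH3: an acyloxy group → ester.
  CH2COOCH2: –C(=O)–O–C with C on the carbonyl side → ester.
  CH2OCH2: C–O–C with sp³ carbons on both sides and no adjacent C=O → ether.
  CH=CH2: C=C double bond → alkene.
Ether appears at: CH(OCH3), CH(CH2OCH3), CH(OCH3), CH2OCH2 → 4.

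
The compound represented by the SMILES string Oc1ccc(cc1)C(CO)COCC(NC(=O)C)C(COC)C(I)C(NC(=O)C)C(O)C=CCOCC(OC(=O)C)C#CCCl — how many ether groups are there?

3

Taking each segment in turn:
  HOC6H4: –OH attached directly to an aromatic ring → phenol (not alcohol); the ring itself is an arene.
  CH(CH2OH): pendant –CH2OH on an sp³ backbone C → alcohol.
  CH2OCH2: C–O–C with sp³ carbons on both sides and no adjacent C=O → ether.
  CH(NHCOCH3): pendant –NHC(=O)CH3: N bonded to a carbonyl → amide (not amine).
  CH(CH2OCH3): pendant –CH2OCH3: C–O–C linkage → ether.
  CH(I): halogen on an sp³ carbon → alkyl halide.
  CH(NHCOCH3): pendant –NHC(=O)CH3: N bonded to a carbonyl → amide (not amine).
  CH(OH): –OH on an sp³ carbon → alcohol (secondary).
  CH=CH: C=C double bond → alkene.
  CH2OCH2: C–O–C with sp³ carbons on both sides and no adjacent C=O → ether.
  CH(OCOCH3): pendant –OC(=O)CH3: an acyloxy group → ester.
  C≡C: C≡C triple bond → alkyne.
  CH2Cl: halogen on an sp³ carbon → alkyl halide.
Ether appears at: CH2OCH2, CH(CH2OCH3), CH2OCH2 → 3.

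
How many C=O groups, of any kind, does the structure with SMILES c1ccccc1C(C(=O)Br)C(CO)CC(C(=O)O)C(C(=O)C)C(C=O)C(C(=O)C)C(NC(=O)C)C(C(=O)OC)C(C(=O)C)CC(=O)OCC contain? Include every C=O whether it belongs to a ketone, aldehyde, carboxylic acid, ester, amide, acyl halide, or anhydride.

CH(COBr): acyl halide, 1 C=O (running total 1).
CH(COOH): carboxylic acid, 1 C=O (running total 2).
CH(COCH3): ketone, 1 C=O (running total 3).
CH(CHO): aldehyde, 1 C=O (running total 4).
CH(COCH3): ketone, 1 C=O (running total 5).
CH(NHCOCH3): amide, 1 C=O (running total 6).
CH(COOCH3): ester, 1 C=O (running total 7).
CH(COCH3): ketone, 1 C=O (running total 8).
COOCH2CH3: ester, 1 C=O (running total 9).

9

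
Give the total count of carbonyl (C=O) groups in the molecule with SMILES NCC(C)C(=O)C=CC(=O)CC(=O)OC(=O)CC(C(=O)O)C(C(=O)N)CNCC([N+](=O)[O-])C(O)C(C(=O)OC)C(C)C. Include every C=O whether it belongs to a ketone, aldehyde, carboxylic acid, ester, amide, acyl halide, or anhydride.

CO: ketone, 1 C=O (running total 1).
CO: ketone, 1 C=O (running total 2).
CH2CO-O-COCH2: anhydride, 2 C=O (running total 4).
CH(COOH): carboxylic acid, 1 C=O (running total 5).
CH(CONH2): amide, 1 C=O (running total 6).
CH(COOCH3): ester, 1 C=O (running total 7).

7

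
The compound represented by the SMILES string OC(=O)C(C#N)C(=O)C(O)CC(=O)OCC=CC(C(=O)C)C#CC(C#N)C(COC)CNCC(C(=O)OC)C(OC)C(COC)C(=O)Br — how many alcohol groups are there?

1

Taking each segment in turn:
  HOOC: –COOH: carbonyl C bonded to –OH and C → carboxylic acid (the –OH is not a separate alcohol).
  CH(CN): pendant –C≡N: nitrile.
  CO: –C(=O)– with carbon on both sides → ketone.
  CH(OH): –OH on an sp³ carbon → alcohol (secondary).
  CH2COOCH2: –C(=O)–O–C with C on the carbonyl side → ester.
  CH=CH: C=C double bond → alkene.
  CH(COCH3): pendant –COCH3: carbonyl C bonded to two carbons → ketone.
  C≡C: C≡C triple bond → alkyne.
  CH(CN): pendant –C≡N: nitrile.
  CH(CH2OCH3): pendant –CH2OCH3: C–O–C linkage → ether.
  CH2NHCH2: C–N–C with sp³ carbons and no adjacent C=O → amine (secondary).
  CH(COOCH3): pendant –COOCH3: carbonyl C bonded to C and –OCH3 → ester.
  CH(OCH3): pendant –OCH3: C–O–C with sp³ C, no adjacent C=O → ether.
  CH(CH2OCH3): pendant –CH2OCH3: C–O–C linkage → ether.
  COBr: –C(=O)Br: carbonyl C bonded to C and to a halogen → acyl halide (not alkyl halide).
Alcohol appears at: CH(OH) → 1.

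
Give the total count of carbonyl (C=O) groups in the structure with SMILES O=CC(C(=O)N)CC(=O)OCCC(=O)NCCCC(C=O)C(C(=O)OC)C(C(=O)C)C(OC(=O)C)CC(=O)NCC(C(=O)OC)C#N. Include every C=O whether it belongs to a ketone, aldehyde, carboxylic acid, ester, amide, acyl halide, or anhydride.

OHC: aldehyde, 1 C=O (running total 1).
CH(CONH2): amide, 1 C=O (running total 2).
CH2COOCH2: ester, 1 C=O (running total 3).
CH2CONHCH2: amide, 1 C=O (running total 4).
CH(CHO): aldehyde, 1 C=O (running total 5).
CH(COOCH3): ester, 1 C=O (running total 6).
CH(COCH3): ketone, 1 C=O (running total 7).
CH(OCOCH3): ester, 1 C=O (running total 8).
CH2CONHCH2: amide, 1 C=O (running total 9).
CH(COOCH3): ester, 1 C=O (running total 10).

10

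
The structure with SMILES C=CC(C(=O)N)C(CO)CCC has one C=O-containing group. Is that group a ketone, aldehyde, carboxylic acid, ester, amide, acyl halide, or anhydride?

The carbonyl is in the CH(CONH2) segment: pendant –CONH2: carbonyl C bonded to C and N → amide.

amide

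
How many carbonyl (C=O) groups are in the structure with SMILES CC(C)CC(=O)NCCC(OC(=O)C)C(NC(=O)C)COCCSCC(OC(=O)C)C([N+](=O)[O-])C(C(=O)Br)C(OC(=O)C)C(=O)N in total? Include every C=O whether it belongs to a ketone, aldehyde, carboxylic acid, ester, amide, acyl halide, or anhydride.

CH2CONHCH2: amide, 1 C=O (running total 1).
CH(OCOCH3): ester, 1 C=O (running total 2).
CH(NHCOCH3): amide, 1 C=O (running total 3).
CH(OCOCH3): ester, 1 C=O (running total 4).
CH(COBr): acyl halide, 1 C=O (running total 5).
CH(OCOCH3): ester, 1 C=O (running total 6).
CONH2: amide, 1 C=O (running total 7).

7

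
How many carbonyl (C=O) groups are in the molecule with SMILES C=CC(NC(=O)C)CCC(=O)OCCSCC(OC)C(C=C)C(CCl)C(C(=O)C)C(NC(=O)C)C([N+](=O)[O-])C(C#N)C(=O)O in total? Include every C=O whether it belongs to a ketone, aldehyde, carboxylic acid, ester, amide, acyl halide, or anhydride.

5

CH(NHCOCH3): amide, 1 C=O (running total 1).
CH2COOCH2: ester, 1 C=O (running total 2).
CH(COCH3): ketone, 1 C=O (running total 3).
CH(NHCOCH3): amide, 1 C=O (running total 4).
COOH: carboxylic acid, 1 C=O (running total 5).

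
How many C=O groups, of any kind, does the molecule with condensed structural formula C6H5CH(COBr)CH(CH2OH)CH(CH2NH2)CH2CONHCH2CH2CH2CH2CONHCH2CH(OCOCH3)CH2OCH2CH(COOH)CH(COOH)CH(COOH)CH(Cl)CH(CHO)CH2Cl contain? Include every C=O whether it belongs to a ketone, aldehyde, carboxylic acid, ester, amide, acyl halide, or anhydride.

8

CH(COBr): acyl halide, 1 C=O (running total 1).
CH2CONHCH2: amide, 1 C=O (running total 2).
CH2CONHCH2: amide, 1 C=O (running total 3).
CH(OCOCH3): ester, 1 C=O (running total 4).
CH(COOH): carboxylic acid, 1 C=O (running total 5).
CH(COOH): carboxylic acid, 1 C=O (running total 6).
CH(COOH): carboxylic acid, 1 C=O (running total 7).
CH(CHO): aldehyde, 1 C=O (running total 8).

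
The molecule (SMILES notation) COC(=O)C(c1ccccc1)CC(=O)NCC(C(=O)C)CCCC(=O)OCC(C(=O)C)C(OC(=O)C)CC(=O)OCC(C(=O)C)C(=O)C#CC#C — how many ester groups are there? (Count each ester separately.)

CH3O–C(=O)–: carbonyl C bonded to C and to –OCH3 → ester (not ketone + ether).
pendant –C6H5: benzene ring → arene.
–C(=O)–N– linkage → amide (the N is not an amine).
pendant –COCH3: carbonyl C bonded to two carbons → ketone.
–C(=O)–O–C with C on the carbonyl side → ester.
pendant –COCH3: carbonyl C bonded to two carbons → ketone.
pendant –OC(=O)CH3: an acyloxy group → ester.
–C(=O)–O–C with C on the carbonyl side → ester.
pendant –COCH3: carbonyl C bonded to two carbons → ketone.
–C(=O)– with carbon on both sides → ketone.
C≡C triple bond → alkyne.
C≡C triple bond → alkyne.
Ester appears at: CH3OOC, CH2COOCH2, CH(OCOCH3), CH2COOCH2 → 4.

4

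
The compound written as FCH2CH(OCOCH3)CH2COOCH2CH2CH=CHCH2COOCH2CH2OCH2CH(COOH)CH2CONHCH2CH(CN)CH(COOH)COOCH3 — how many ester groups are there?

4

Working along the chain:
  FCH2: halogen on an sp³ carbon → alkyl halide.
  CH(OCOCH3): pendant –OC(=O)CH3: an acyloxy group → ester.
  CH2COOCH2: –C(=O)–O–C with C on the carbonyl side → ester.
  CH=CH: C=C double bond → alkene.
  CH2COOCH2: –C(=O)–O–C with C on the carbonyl side → ester.
  CH2OCH2: C–O–C with sp³ carbons on both sides and no adjacent C=O → ether.
  CH(COOH): pendant –COOH: carbonyl C bonded to C and –OH → carboxylic acid.
  CH2CONHCH2: –C(=O)–N– linkage → amide (the N is not an amine).
  CH(CN): pendant –C≡N: nitrile.
  CH(COOH): pendant –COOH: carbonyl C bonded to C and –OH → carboxylic acid.
  COOCH3: –C(=O)OCH3: carbonyl C bonded to C and to –OCH3 → ester (not ketone + ether).
Ester appears at: CH(OCOCH3), CH2COOCH2, CH2COOCH2, COOCH3 → 4.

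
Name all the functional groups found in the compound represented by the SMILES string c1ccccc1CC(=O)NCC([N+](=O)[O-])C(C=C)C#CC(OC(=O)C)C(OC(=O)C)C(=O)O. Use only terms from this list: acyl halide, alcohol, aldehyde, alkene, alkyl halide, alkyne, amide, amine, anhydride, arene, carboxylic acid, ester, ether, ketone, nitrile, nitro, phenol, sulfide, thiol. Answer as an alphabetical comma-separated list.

alkene, alkyne, amide, arene, carboxylic acid, ester, nitro

Taking each segment in turn:
  C6H5: C6H5– phenyl ring → arene.
  CH2CONHCH2: –C(=O)–N– linkage → amide (the N is not an amine).
  CH(NO2): –NO2 on an sp³ carbon → nitro (the N=O is not a carbonyl).
  CH(CH=CH2): pendant –CH=CH2: C=C double bond → alkene.
  C≡C: C≡C triple bond → alkyne.
  CH(OCOCH3): pendant –OC(=O)CH3: an acyloxy group → ester.
  CH(OCOCH3): pendant –OC(=O)CH3: an acyloxy group → ester.
  COOH: –COOH: carbonyl C bonded to –OH and C → carboxylic acid (the –OH is not a separate alcohol).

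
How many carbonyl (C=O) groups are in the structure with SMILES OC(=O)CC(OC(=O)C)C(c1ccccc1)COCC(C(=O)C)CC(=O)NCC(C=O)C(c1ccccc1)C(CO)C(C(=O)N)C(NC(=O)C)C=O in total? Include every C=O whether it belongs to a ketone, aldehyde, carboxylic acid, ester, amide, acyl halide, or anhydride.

8

HOOC: carboxylic acid, 1 C=O (running total 1).
CH(OCOCH3): ester, 1 C=O (running total 2).
CH(COCH3): ketone, 1 C=O (running total 3).
CH2CONHCH2: amide, 1 C=O (running total 4).
CH(CHO): aldehyde, 1 C=O (running total 5).
CH(CONH2): amide, 1 C=O (running total 6).
CH(NHCOCH3): amide, 1 C=O (running total 7).
CHO: aldehyde, 1 C=O (running total 8).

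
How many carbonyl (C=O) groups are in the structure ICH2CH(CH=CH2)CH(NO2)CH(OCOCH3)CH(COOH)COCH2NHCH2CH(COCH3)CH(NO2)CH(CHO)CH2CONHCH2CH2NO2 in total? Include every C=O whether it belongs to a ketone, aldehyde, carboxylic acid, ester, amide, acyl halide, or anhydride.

6

CH(OCOCH3): ester, 1 C=O (running total 1).
CH(COOH): carboxylic acid, 1 C=O (running total 2).
CO: ketone, 1 C=O (running total 3).
CH(COCH3): ketone, 1 C=O (running total 4).
CH(CHO): aldehyde, 1 C=O (running total 5).
CH2CONHCH2: amide, 1 C=O (running total 6).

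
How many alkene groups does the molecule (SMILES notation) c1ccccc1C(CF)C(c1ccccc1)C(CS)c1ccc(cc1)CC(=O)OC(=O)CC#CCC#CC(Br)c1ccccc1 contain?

0

C6H5– phenyl ring → arene.
pendant –CH2X: halogen on sp³ carbon → alkyl halide.
pendant –C6H5: benzene ring → arene.
pendant –CH2SH → thiol.
para-disubstituted benzene ring → arene.
two acyl groups sharing one oxygen, –C(=O)–O–C(=O)– → anhydride.
C≡C triple bond → alkyne.
C≡C triple bond → alkyne.
halogen on an sp³ carbon → alkyl halide.
–C6H5 phenyl ring → arene.
No segment is a alkene: C6H5 is arene, not alkene; CH(C6H5) is arene, not alkene; C6H4 is arene, not alkene. → 0.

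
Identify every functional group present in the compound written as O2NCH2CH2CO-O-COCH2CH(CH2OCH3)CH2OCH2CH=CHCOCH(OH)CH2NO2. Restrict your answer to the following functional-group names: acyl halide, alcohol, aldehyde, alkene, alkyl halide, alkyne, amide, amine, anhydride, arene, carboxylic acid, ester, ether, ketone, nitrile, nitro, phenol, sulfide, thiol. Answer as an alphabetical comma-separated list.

alcohol, alkene, anhydride, ether, ketone, nitro

–NO2 on carbon → nitro group.
two acyl groups sharing one oxygen, –C(=O)–O–C(=O)– → anhydride.
pendant –CH2OCH3: C–O–C linkage → ether.
C–O–C with sp³ carbons on both sides and no adjacent C=O → ether.
C=C double bond → alkene.
–C(=O)– with carbon on both sides → ketone.
–OH on an sp³ carbon → alcohol (secondary).
–NO2 on carbon → nitro group.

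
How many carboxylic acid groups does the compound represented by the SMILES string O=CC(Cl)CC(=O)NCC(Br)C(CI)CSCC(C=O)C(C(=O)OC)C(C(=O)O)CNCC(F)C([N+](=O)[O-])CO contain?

1

Working along the chain:
  OHC: terminal –CHO: carbonyl C bonded to H and C → aldehyde.
  CH(Cl): halogen on an sp³ carbon → alkyl halide.
  CH2CONHCH2: –C(=O)–N– linkage → amide (the N is not an amine).
  CH(Br): halogen on an sp³ carbon → alkyl halide.
  CH(CH2I): pendant –CH2X: halogen on sp³ carbon → alkyl halide.
  CH2SCH2: C–S–C linkage → sulfide (thioether).
  CH(CHO): pendant –CHO: carbonyl C bonded to C and H → aldehyde.
  CH(COOCH3): pendant –COOCH3: carbonyl C bonded to C and –OCH3 → ester.
  CH(COOH): pendant –COOH: carbonyl C bonded to C and –OH → carboxylic acid.
  CH2NHCH2: C–N–C with sp³ carbons and no adjacent C=O → amine (secondary).
  CH(F): halogen on an sp³ carbon → alkyl halide.
  CH(NO2): –NO2 on an sp³ carbon → nitro (the N=O is not a carbonyl).
  CH2OH: –OH on an sp³ carbon → alcohol.
Carboxylic acid appears at: CH(COOH) → 1.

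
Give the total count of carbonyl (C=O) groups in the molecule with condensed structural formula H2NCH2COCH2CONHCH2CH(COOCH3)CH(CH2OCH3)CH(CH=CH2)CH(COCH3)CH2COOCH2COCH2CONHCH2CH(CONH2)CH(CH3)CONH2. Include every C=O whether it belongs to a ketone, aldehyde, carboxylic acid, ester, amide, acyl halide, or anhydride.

CO: ketone, 1 C=O (running total 1).
CH2CONHCH2: amide, 1 C=O (running total 2).
CH(COOCH3): ester, 1 C=O (running total 3).
CH(COCH3): ketone, 1 C=O (running total 4).
CH2COOCH2: ester, 1 C=O (running total 5).
CO: ketone, 1 C=O (running total 6).
CH2CONHCH2: amide, 1 C=O (running total 7).
CH(CONH2): amide, 1 C=O (running total 8).
CONH2: amide, 1 C=O (running total 9).

9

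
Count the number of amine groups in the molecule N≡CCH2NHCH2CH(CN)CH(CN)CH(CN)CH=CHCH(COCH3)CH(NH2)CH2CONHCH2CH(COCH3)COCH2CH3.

N≡C–: carbon triple-bonded to nitrogen → nitrile.
C–N–C with sp³ carbons and no adjacent C=O → amine (secondary).
pendant –C≡N: nitrile.
pendant –C≡N: nitrile.
pendant –C≡N: nitrile.
C=C double bond → alkene.
pendant –COCH3: carbonyl C bonded to two carbons → ketone.
–NH2 on an sp³ carbon with no adjacent C=O → amine.
–C(=O)–N– linkage → amide (the N is not an amine).
pendant –COCH3: carbonyl C bonded to two carbons → ketone.
–C(=O)– with carbon on both sides → ketone.
Amine appears at: CH2NHCH2, CH(NH2) → 2.

2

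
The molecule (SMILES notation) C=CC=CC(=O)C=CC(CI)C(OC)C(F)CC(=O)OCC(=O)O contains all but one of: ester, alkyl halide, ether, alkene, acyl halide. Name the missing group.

alkyl halide: present (CH(CH2I) — pendant –CH2X: halogen on sp³ carbon → alkyl halide).
alkene: present (CH2=CH — C=C double bond → alkene).
ether: present (CH(OCH3) — pendant –OCH3: C–O–C with sp³ C, no adjacent C=O → ether).
ester: present (CH2COOCH2 — –C(=O)–O–C with C on the carbonyl side → ester).
acyl halide: no segment matches this pattern.

acyl halide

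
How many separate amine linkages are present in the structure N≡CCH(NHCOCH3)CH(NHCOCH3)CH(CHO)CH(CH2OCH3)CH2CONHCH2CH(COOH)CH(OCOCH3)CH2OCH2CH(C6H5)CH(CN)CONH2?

Taking each segment in turn:
  N≡C: N≡C–: carbon triple-bonded to nitrogen → nitrile.
  CH(NHCOCH3): pendant –NHC(=O)CH3: N bonded to a carbonyl → amide (not amine).
  CH(NHCOCH3): pendant –NHC(=O)CH3: N bonded to a carbonyl → amide (not amine).
  CH(CHO): pendant –CHO: carbonyl C bonded to C and H → aldehyde.
  CH(CH2OCH3): pendant –CH2OCH3: C–O–C linkage → ether.
  CH2CONHCH2: –C(=O)–N– linkage → amide (the N is not an amine).
  CH(COOH): pendant –COOH: carbonyl C bonded to C and –OH → carboxylic acid.
  CH(OCOCH3): pendant –OC(=O)CH3: an acyloxy group → ester.
  CH2OCH2: C–O–C with sp³ carbons on both sides and no adjacent C=O → ether.
  CH(C6H5): pendant –C6H5: benzene ring → arene.
  CH(CN): pendant –C≡N: nitrile.
  CONH2: –C(=O)NH2: carbonyl C bonded to C and to N → amide (the N is not a separate amine).
No segment is a amine: N≡C is nitrile, not amine; CH(NHCOCH3) is amide, not amine; CH(NHCOCH3) is amide, not amine. → 0.

0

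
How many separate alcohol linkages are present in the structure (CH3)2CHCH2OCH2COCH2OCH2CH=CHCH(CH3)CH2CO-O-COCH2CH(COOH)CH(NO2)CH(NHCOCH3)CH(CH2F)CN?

Working along the chain:
  CH2OCH2: C–O–C with sp³ carbons on both sides and no adjacent C=O → ether.
  CO: –C(=O)– with carbon on both sides → ketone.
  CH2OCH2: C–O–C with sp³ carbons on both sides and no adjacent C=O → ether.
  CH=CH: C=C double bond → alkene.
  CH2CO-O-COCH2: two acyl groups sharing one oxygen, –C(=O)–O–C(=O)– → anhydride.
  CH(COOH): pendant –COOH: carbonyl C bonded to C and –OH → carboxylic acid.
  CH(NO2): –NO2 on an sp³ carbon → nitro (the N=O is not a carbonyl).
  CH(NHCOCH3): pendant –NHC(=O)CH3: N bonded to a carbonyl → amide (not amine).
  CH(CH2F): pendant –CH2X: halogen on sp³ carbon → alkyl halide.
  CN: –C≡N: carbon triple-bonded to nitrogen → nitrile.
No segment is a alcohol: CH2OCH2 is ether, not alcohol; CO is ketone, not alcohol; CH2OCH2 is ether, not alcohol. → 0.

0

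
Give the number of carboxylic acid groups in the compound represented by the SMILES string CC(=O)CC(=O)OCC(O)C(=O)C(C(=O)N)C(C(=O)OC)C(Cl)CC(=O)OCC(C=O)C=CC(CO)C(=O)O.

–C(=O)– with carbon on both sides → ketone.
–C(=O)–O–C with C on the carbonyl side → ester.
–OH on an sp³ carbon → alcohol (secondary).
–C(=O)– with carbon on both sides → ketone.
pendant –CONH2: carbonyl C bonded to C and N → amide.
pendant –COOCH3: carbonyl C bonded to C and –OCH3 → ester.
halogen on an sp³ carbon → alkyl halide.
–C(=O)–O–C with C on the carbonyl side → ester.
pendant –CHO: carbonyl C bonded to C and H → aldehyde.
C=C double bond → alkene.
pendant –CH2OH on an sp³ backbone C → alcohol.
–COOH: carbonyl C bonded to –OH and C → carboxylic acid (the –OH is not a separate alcohol).
Carboxylic acid appears at: COOH → 1.

1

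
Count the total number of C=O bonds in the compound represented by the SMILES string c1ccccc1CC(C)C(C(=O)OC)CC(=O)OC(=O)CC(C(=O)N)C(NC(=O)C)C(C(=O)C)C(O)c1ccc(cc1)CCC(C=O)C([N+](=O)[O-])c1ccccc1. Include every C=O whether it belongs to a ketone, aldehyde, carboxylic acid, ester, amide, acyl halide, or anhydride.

7

CH(COOCH3): ester, 1 C=O (running total 1).
CH2CO-O-COCH2: anhydride, 2 C=O (running total 3).
CH(CONH2): amide, 1 C=O (running total 4).
CH(NHCOCH3): amide, 1 C=O (running total 5).
CH(COCH3): ketone, 1 C=O (running total 6).
CH(CHO): aldehyde, 1 C=O (running total 7).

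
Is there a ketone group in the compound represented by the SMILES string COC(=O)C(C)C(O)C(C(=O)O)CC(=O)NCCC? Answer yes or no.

Working along the chain:
  CH3OOC: CH3O–C(=O)–: carbonyl C bonded to C and to –OCH3 → ester (not ketone + ether).
  CH(OH): –OH on an sp³ carbon → alcohol (secondary).
  CH(COOH): pendant –COOH: carbonyl C bonded to C and –OH → carboxylic acid.
  CH2CONHCH2: –C(=O)–N– linkage → amide (the N is not an amine).
In CH3OOC, the C=O is bonded to an –O–C group, which defines an ester, not a ketone. In CH2CONHCH2, the C=O is bonded to nitrogen, which defines an amide, not a ketone. In CH(COOH), the C=O bears an –OH, making it a carboxylic acid rather than a ketone.
The groups actually present are: alcohol, amide, carboxylic acid, ester.

no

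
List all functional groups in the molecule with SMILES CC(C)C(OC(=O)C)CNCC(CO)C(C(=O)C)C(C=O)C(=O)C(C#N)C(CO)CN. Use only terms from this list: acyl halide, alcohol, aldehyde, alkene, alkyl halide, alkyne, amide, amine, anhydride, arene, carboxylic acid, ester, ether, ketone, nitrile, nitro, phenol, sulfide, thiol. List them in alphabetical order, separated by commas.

pendant –OC(=O)CH3: an acyloxy group → ester.
C–N–C with sp³ carbons and no adjacent C=O → amine (secondary).
pendant –CH2OH on an sp³ backbone C → alcohol.
pendant –COCH3: carbonyl C bonded to two carbons → ketone.
pendant –CHO: carbonyl C bonded to C and H → aldehyde.
–C(=O)– with carbon on both sides → ketone.
pendant –C≡N: nitrile.
pendant –CH2OH on an sp³ backbone C → alcohol.
–NH2 on an sp³ carbon with no adjacent C=O → amine.

alcohol, aldehyde, amine, ester, ketone, nitrile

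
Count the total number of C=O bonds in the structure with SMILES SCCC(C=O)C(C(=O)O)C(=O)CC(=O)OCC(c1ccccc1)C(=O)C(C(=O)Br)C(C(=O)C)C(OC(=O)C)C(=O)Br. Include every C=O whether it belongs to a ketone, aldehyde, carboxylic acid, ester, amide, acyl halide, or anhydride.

CH(CHO): aldehyde, 1 C=O (running total 1).
CH(COOH): carboxylic acid, 1 C=O (running total 2).
CO: ketone, 1 C=O (running total 3).
CH2COOCH2: ester, 1 C=O (running total 4).
CO: ketone, 1 C=O (running total 5).
CH(COBr): acyl halide, 1 C=O (running total 6).
CH(COCH3): ketone, 1 C=O (running total 7).
CH(OCOCH3): ester, 1 C=O (running total 8).
COBr: acyl halide, 1 C=O (running total 9).

9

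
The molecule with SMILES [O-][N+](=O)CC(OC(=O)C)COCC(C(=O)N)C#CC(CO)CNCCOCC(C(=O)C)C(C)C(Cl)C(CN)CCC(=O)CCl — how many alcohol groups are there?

1

–NO2 on carbon → nitro group.
pendant –OC(=O)CH3: an acyloxy group → ester.
C–O–C with sp³ carbons on both sides and no adjacent C=O → ether.
pendant –CONH2: carbonyl C bonded to C and N → amide.
C≡C triple bond → alkyne.
pendant –CH2OH on an sp³ backbone C → alcohol.
C–N–C with sp³ carbons and no adjacent C=O → amine (secondary).
C–O–C with sp³ carbons on both sides and no adjacent C=O → ether.
pendant –COCH3: carbonyl C bonded to two carbons → ketone.
halogen on an sp³ carbon → alkyl halide.
pendant –CH2NH2: N on sp³ C, no adjacent C=O → amine.
–C(=O)– with carbon on both sides → ketone.
halogen on an sp³ carbon → alkyl halide.
Alcohol appears at: CH(CH2OH) → 1.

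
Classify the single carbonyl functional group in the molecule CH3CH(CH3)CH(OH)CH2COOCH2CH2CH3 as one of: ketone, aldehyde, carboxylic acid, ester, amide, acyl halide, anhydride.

The carbonyl is in the CH2COOCH2 segment: –C(=O)–O–C with C on the carbonyl side → ester.

ester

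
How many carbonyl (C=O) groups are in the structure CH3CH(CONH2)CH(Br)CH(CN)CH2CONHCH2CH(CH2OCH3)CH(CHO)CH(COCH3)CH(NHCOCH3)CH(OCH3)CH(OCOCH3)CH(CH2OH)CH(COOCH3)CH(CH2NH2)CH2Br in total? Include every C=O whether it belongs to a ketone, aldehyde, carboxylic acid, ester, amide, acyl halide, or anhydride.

CH(CONH2): amide, 1 C=O (running total 1).
CH2CONHCH2: amide, 1 C=O (running total 2).
CH(CHO): aldehyde, 1 C=O (running total 3).
CH(COCH3): ketone, 1 C=O (running total 4).
CH(NHCOCH3): amide, 1 C=O (running total 5).
CH(OCOCH3): ester, 1 C=O (running total 6).
CH(COOCH3): ester, 1 C=O (running total 7).

7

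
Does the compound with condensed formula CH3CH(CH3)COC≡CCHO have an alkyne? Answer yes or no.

Reading the structure from left to right:
  CO: –C(=O)– with carbon on both sides → ketone.
  C≡C: C≡C triple bond → alkyne.
  CHO: terminal –CHO: carbonyl C bonded to H and C → aldehyde.
The C≡C segment supplies the alkyne: C≡C triple bond → alkyne.

yes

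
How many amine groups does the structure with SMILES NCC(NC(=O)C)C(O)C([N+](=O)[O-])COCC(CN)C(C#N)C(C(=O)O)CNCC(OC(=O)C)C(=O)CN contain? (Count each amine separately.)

–NH2 on an sp³ carbon with no adjacent C=O → amine.
pendant –NHC(=O)CH3: N bonded to a carbonyl → amide (not amine).
–OH on an sp³ carbon → alcohol (secondary).
–NO2 on an sp³ carbon → nitro (the N=O is not a carbonyl).
C–O–C with sp³ carbons on both sides and no adjacent C=O → ether.
pendant –CH2NH2: N on sp³ C, no adjacent C=O → amine.
pendant –C≡N: nitrile.
pendant –COOH: carbonyl C bonded to C and –OH → carboxylic acid.
C–N–C with sp³ carbons and no adjacent C=O → amine (secondary).
pendant –OC(=O)CH3: an acyloxy group → ester.
–C(=O)– with carbon on both sides → ketone.
–NH2 on an sp³ carbon with no adjacent C=O → amine.
Amine appears at: H2NCH2, CH(CH2NH2), CH2NHCH2, CH2NH2 → 4.

4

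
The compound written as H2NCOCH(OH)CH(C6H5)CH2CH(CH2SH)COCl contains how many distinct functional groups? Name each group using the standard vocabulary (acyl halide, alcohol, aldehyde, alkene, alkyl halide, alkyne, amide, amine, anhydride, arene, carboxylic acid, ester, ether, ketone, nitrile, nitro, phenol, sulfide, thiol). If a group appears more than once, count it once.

–C(=O)NH2: carbonyl C bonded to C and to N → amide (the N is not a separate amine).
–OH on an sp³ carbon → alcohol (secondary).
pendant –C6H5: benzene ring → arene.
pendant –CH2SH → thiol.
–C(=O)Cl: carbonyl C bonded to C and to a halogen → acyl halide (not alkyl halide).
Distinct types present: acyl halide, alcohol, amide, arene, thiol.

5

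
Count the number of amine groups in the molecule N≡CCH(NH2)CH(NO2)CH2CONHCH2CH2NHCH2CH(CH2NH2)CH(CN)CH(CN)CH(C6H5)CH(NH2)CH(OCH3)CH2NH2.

5

N≡C–: carbon triple-bonded to nitrogen → nitrile.
–NH2 on an sp³ carbon with no adjacent C=O → amine.
–NO2 on an sp³ carbon → nitro (the N=O is not a carbonyl).
–C(=O)–N– linkage → amide (the N is not an amine).
C–N–C with sp³ carbons and no adjacent C=O → amine (secondary).
pendant –CH2NH2: N on sp³ C, no adjacent C=O → amine.
pendant –C≡N: nitrile.
pendant –C≡N: nitrile.
pendant –C6H5: benzene ring → arene.
–NH2 on an sp³ carbon with no adjacent C=O → amine.
pendant –OCH3: C–O–C with sp³ C, no adjacent C=O → ether.
–NH2 on an sp³ carbon with no adjacent C=O → amine.
Amine appears at: CH(NH2), CH2NHCH2, CH(CH2NH2), CH(NH2), CH2NH2 → 5.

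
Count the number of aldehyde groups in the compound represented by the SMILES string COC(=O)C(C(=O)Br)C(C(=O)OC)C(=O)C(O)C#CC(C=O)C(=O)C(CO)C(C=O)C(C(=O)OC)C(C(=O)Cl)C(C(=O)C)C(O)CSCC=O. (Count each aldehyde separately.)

3

Reading the structure from left to right:
  CH3OOC: CH3O–C(=O)–: carbonyl C bonded to C and to –OCH3 → ester (not ketone + ether).
  CH(COBr): pendant –C(=O)X: carbonyl C bonded to C and halogen → acyl halide.
  CH(COOCH3): pendant –COOCH3: carbonyl C bonded to C and –OCH3 → ester.
  CO: –C(=O)– with carbon on both sides → ketone.
  CH(OH): –OH on an sp³ carbon → alcohol (secondary).
  C≡C: C≡C triple bond → alkyne.
  CH(CHO): pendant –CHO: carbonyl C bonded to C and H → aldehyde.
  CO: –C(=O)– with carbon on both sides → ketone.
  CH(CH2OH): pendant –CH2OH on an sp³ backbone C → alcohol.
  CH(CHO): pendant –CHO: carbonyl C bonded to C and H → aldehyde.
  CH(COOCH3): pendant –COOCH3: carbonyl C bonded to C and –OCH3 → ester.
  CH(COCl): pendant –C(=O)X: carbonyl C bonded to C and halogen → acyl halide.
  CH(COCH3): pendant –COCH3: carbonyl C bonded to two carbons → ketone.
  CH(OH): –OH on an sp³ carbon → alcohol (secondary).
  CH2SCH2: C–S–C linkage → sulfide (thioether).
  CHO: terminal –CHO: carbonyl C bonded to H and C → aldehyde.
Aldehyde appears at: CH(CHO), CH(CHO), CHO → 3.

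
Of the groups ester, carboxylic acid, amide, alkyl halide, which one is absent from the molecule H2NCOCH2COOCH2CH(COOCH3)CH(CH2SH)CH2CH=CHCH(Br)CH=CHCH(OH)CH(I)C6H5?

carboxylic acid

ester: present (CH2COOCH2 — –C(=O)–O–C with C on the carbonyl side → ester).
alkyl halide: present (CH(Br) — halogen on an sp³ carbon → alkyl halide).
amide: present (H2NCO — –C(=O)NH2: carbonyl C bonded to C and to N → amide (the N is not a separate amine)).
carboxylic acid: absent. In each of CH2COOCH2 and CH(COOCH3), the acyl oxygen is bonded to carbon (–O–C), not to H, so this is an ester. In H2NCO, the carbonyl is bonded to nitrogen, not to –OH; that is an amide.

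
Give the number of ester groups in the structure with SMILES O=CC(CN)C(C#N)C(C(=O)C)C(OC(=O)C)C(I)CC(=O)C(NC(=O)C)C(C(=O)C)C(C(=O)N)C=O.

1

Taking each segment in turn:
  OHC: terminal –CHO: carbonyl C bonded to H and C → aldehyde.
  CH(CH2NH2): pendant –CH2NH2: N on sp³ C, no adjacent C=O → amine.
  CH(CN): pendant –C≡N: nitrile.
  CH(COCH3): pendant –COCH3: carbonyl C bonded to two carbons → ketone.
  CH(OCOCH3): pendant –OC(=O)CH3: an acyloxy group → ester.
  CH(I): halogen on an sp³ carbon → alkyl halide.
  CO: –C(=O)– with carbon on both sides → ketone.
  CH(NHCOCH3): pendant –NHC(=O)CH3: N bonded to a carbonyl → amide (not amine).
  CH(COCH3): pendant –COCH3: carbonyl C bonded to two carbons → ketone.
  CH(CONH2): pendant –CONH2: carbonyl C bonded to C and N → amide.
  CHO: terminal –CHO: carbonyl C bonded to H and C → aldehyde.
Ester appears at: CH(OCOCH3) → 1.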